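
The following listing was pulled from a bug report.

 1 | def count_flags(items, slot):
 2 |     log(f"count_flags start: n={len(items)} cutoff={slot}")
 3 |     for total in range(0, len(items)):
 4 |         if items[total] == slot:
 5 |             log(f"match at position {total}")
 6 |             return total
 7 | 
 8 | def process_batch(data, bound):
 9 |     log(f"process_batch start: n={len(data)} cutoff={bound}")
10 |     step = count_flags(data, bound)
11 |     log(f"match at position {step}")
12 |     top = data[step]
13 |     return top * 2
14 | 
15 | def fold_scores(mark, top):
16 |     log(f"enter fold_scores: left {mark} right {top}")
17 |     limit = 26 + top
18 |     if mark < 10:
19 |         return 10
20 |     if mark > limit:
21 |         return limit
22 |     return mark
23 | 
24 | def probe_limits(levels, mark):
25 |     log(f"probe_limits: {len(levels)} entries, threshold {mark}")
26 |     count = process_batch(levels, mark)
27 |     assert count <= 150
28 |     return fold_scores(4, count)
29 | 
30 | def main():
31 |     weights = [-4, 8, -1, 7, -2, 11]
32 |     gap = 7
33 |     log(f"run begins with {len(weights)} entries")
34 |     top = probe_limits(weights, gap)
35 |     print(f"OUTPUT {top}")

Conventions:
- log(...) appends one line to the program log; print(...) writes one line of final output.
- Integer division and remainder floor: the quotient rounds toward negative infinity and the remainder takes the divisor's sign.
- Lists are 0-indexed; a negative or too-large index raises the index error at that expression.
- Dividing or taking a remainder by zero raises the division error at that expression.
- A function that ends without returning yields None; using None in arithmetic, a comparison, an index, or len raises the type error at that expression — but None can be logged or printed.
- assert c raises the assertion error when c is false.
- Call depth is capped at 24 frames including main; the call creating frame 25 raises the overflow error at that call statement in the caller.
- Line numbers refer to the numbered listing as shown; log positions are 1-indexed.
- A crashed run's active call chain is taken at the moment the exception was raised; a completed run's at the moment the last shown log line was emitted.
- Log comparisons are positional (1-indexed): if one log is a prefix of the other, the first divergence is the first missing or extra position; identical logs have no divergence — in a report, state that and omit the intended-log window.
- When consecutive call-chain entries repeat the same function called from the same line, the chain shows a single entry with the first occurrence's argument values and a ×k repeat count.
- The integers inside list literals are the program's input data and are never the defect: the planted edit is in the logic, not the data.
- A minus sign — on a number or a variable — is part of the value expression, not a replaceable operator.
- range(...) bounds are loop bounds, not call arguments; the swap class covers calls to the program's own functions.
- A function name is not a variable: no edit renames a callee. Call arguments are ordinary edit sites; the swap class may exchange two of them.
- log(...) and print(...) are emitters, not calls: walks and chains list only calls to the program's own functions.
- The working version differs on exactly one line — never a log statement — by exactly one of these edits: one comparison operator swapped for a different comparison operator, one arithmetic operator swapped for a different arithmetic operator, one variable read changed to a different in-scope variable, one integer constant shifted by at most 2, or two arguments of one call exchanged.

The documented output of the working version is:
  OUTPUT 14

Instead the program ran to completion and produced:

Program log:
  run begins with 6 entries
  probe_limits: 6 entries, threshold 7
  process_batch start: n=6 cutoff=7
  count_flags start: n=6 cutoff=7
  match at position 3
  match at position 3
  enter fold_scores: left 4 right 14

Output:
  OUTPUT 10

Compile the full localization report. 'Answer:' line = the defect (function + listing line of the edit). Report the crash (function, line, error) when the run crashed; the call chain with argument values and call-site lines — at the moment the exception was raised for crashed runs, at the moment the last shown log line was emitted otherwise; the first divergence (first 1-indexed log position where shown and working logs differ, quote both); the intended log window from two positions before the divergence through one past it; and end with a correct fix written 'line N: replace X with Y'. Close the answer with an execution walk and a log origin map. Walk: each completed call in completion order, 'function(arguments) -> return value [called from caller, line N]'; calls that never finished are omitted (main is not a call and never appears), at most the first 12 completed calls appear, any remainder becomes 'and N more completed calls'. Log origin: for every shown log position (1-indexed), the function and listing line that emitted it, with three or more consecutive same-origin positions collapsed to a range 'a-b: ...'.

Answer: the defect is in probe_limits at line 28.
Key fact: The earliest visible damage is log position 7 — 'enter fold_scores: left 4 right 14' rather than the intended 'enter fold_scores: left 14 right 4'.
Call chain: main -> probe_limits([-4, 8, -1, 7, -2, 11], 7) (called at line 34) -> fold_scores(4, 14) (called at line 28).
First divergence: position 7 — shown 'enter fold_scores: left 4 right 14', intended 'enter fold_scores: left 14 right 4'.
Intended log window:
  5: match at position 3
  6: match at position 3
  7: enter fold_scores: left 14 right 4
Execution walk:
  count_flags([-4, 8, -1, 7, -2, 11], 7) -> 3  [called from process_batch, line 10]
  process_batch([-4, 8, -1, 7, -2, 11], 7) -> 14  [called from probe_limits, line 26]
  fold_scores(4, 14) -> 10  [called from probe_limits, line 28]
  probe_limits([-4, 8, -1, 7, -2, 11], 7) -> 10  [called from main, line 34]
Log origins:
  1: from main, line 33
  2: from probe_limits, line 25
  3: from process_batch, line 9
  4: from count_flags, line 2
  5: from count_flags, line 5
  6: from process_batch, line 11
  7: from fold_scores, line 16
A correct fix: line 28: replace `fold_scores(4, count)` with `fold_scores(count, 4)`.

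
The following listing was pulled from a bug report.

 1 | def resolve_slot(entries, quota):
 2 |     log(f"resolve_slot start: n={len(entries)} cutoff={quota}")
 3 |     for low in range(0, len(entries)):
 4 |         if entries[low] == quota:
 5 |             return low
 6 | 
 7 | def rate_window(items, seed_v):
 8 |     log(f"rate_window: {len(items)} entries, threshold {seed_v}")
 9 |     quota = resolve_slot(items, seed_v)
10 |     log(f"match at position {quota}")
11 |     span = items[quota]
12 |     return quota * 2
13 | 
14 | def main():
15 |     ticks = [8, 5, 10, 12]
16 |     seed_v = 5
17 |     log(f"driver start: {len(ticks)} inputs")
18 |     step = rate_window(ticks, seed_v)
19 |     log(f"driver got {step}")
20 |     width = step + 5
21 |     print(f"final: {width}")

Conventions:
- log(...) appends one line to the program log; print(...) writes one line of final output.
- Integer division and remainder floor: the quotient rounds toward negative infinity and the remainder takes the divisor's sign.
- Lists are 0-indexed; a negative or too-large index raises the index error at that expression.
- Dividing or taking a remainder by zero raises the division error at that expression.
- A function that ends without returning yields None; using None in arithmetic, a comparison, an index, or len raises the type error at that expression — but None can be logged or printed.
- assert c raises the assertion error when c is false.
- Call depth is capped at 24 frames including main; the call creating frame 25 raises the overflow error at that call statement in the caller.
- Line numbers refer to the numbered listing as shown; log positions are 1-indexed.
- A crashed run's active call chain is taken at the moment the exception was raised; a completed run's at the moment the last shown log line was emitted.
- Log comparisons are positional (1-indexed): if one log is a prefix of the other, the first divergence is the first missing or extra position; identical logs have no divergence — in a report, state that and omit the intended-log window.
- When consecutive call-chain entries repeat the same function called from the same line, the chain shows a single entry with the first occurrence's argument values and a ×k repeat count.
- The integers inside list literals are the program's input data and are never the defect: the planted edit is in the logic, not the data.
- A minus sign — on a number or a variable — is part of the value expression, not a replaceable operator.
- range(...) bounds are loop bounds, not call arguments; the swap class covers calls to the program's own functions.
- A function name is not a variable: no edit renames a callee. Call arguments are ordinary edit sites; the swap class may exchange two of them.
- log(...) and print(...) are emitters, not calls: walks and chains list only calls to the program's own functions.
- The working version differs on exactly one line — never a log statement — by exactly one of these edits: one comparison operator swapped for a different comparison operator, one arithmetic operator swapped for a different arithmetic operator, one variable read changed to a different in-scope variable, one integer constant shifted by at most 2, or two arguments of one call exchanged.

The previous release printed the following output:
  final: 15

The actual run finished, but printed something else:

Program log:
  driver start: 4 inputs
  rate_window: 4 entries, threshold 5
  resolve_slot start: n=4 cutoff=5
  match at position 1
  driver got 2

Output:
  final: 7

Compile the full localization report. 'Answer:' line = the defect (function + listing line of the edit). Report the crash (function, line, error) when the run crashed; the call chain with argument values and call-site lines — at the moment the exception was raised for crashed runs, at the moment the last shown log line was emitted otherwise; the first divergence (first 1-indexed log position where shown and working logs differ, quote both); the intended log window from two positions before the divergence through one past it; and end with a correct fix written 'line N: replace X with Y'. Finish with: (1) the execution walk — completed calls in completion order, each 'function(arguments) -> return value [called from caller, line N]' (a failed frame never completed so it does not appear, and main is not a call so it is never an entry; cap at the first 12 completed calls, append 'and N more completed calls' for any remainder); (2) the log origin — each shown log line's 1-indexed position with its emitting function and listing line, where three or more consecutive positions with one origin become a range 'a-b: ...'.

Answer: the defect is in rate_window at line 12.
The tell: At log position 5 the runs split — shown 'driver got 2', but the working version logs 'driver got 10'.
Call chain: main.
First divergence: position 5 — shown 'driver got 2', intended 'driver got 10'.
Intended log window:
  3: resolve_slot start: n=4 cutoff=5
  4: match at position 1
  5: driver got 10
Execution walk:
  resolve_slot([8, 5, 10, 12], 5) -> 1  [called from rate_window, line 9]
  rate_window([8, 5, 10, 12], 5) -> 2  [called from main, line 18]
Log origin:
  1: logged in main at line 17
  2: logged in rate_window at line 8
  3: logged in resolve_slot at line 2
  4: logged in rate_window at line 10
  5: logged in main at line 19
A correct fix: line 12: replace `quota` with `span`.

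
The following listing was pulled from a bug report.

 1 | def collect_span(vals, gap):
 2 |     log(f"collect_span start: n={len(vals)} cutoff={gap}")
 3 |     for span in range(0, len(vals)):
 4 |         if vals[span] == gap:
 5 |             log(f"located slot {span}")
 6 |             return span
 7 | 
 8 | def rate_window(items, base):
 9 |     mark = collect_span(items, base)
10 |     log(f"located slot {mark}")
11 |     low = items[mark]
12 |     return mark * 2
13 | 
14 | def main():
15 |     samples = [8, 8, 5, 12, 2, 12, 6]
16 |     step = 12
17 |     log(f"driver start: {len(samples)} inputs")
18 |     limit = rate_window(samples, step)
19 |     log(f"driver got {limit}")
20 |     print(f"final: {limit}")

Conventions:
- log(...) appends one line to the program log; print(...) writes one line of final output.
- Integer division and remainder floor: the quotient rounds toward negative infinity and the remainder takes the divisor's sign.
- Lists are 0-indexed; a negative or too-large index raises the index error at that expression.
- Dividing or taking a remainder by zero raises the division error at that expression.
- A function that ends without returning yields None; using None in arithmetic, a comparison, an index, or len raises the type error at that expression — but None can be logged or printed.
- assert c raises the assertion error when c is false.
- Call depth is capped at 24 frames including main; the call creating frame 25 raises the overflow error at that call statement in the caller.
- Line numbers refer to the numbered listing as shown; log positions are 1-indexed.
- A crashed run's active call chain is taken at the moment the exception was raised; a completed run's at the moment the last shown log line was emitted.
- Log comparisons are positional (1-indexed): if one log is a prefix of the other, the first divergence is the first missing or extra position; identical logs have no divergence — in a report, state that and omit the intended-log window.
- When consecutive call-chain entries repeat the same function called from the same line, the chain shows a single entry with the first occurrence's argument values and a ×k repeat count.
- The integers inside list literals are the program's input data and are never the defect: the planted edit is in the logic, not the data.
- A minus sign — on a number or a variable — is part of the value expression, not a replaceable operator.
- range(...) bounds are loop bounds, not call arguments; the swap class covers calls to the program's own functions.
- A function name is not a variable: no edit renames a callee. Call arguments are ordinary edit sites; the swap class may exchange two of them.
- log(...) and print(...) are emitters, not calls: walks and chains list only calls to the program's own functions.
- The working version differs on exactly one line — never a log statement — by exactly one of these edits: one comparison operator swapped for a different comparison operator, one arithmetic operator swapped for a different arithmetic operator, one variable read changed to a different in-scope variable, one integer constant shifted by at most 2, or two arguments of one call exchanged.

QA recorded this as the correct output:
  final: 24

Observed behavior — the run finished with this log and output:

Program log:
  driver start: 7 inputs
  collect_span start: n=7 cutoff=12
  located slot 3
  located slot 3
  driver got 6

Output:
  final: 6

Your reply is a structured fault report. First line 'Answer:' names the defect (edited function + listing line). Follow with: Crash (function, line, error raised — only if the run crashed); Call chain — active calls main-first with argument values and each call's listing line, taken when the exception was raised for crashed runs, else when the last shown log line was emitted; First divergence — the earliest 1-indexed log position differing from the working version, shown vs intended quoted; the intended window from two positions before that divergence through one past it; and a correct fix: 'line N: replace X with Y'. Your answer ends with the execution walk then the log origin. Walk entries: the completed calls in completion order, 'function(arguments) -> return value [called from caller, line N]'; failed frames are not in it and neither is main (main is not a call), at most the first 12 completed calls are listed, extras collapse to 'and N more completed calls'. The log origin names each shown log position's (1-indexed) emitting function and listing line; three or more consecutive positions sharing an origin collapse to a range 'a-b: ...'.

Answer: the defect is in rate_window at line 12.
Core observation: At log position 5 the runs split — shown 'driver got 6', but the working version logs 'driver got 24'.
Call chain: main.
First divergence: at position 5 the run shows 'driver got 6' where the working version logs 'driver got 24'.
Intended log window:
  3: located slot 3
  4: located slot 3
  5: driver got 24
Execution walk:
  collect_span([8, 8, 5, 12, 2, 12, 6], 12) -> 3  [called from rate_window, line 9]
  rate_window([8, 8, 5, 12, 2, 12, 6], 12) -> 6  [called from main, line 18]
Log line origins:
  1: logged in main at line 17
  2: logged in collect_span at line 2
  3: logged in collect_span at line 5
  4: logged in rate_window at line 10
  5: logged in main at line 19
A correct fix: line 12: replace `mark` with `low`.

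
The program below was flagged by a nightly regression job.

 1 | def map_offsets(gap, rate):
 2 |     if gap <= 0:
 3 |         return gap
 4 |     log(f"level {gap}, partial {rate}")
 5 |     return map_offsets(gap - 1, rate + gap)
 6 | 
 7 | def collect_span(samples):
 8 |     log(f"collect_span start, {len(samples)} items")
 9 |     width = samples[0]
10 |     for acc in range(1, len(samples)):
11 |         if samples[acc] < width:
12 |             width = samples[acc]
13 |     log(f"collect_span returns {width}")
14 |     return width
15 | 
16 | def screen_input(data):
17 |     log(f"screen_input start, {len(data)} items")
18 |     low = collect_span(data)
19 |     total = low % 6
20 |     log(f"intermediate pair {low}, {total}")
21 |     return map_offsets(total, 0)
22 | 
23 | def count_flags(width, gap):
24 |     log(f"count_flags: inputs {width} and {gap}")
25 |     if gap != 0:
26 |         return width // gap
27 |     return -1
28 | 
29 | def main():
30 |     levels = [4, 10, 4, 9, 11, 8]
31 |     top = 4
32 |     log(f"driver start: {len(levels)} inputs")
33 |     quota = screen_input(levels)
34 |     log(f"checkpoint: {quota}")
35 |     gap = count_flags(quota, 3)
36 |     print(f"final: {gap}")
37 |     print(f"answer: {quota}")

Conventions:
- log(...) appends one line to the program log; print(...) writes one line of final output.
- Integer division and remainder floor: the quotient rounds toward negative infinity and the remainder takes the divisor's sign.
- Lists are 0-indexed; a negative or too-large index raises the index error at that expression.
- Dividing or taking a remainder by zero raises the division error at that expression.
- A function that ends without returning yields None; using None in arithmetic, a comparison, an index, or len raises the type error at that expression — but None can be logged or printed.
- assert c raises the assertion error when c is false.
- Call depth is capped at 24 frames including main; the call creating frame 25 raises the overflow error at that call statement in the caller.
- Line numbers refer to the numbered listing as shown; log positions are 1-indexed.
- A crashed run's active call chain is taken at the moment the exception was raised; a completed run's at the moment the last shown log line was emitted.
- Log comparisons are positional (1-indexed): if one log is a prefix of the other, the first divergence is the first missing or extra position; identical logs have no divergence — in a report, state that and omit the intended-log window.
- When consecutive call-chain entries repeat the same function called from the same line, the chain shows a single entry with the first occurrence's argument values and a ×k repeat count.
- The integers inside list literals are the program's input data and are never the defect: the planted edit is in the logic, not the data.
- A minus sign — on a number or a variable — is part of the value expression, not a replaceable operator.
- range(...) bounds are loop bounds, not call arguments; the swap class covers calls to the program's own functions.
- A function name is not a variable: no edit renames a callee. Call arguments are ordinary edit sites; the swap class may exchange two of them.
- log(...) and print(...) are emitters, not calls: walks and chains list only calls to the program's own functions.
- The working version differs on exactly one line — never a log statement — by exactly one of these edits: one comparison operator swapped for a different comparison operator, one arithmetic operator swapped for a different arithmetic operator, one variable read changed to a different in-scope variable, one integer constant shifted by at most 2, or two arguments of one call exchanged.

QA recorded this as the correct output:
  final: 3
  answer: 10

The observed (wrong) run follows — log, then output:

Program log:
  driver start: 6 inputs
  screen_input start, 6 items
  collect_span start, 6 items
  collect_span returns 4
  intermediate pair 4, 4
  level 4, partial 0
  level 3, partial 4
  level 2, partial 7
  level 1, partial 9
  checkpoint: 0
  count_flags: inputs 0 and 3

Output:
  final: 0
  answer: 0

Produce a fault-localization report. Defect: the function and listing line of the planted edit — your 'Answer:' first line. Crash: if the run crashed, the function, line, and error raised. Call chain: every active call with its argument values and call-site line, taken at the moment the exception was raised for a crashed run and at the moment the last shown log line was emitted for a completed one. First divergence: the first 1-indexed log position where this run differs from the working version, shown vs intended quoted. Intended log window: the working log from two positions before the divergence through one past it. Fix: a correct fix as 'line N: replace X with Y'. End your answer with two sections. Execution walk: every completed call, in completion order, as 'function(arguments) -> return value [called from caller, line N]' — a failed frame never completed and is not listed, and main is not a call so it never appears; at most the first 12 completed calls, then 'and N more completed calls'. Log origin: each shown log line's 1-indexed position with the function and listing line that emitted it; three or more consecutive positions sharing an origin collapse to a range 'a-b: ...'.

Answer: the defect is in map_offsets at line 3.
Key fact: Log line 10 is where behavior first shows: 'checkpoint: 0' appears instead of 'checkpoint: 10'.
Call chain: main -> count_flags(0, 3) (called at line 35).
First divergence: at position 10 the run shows 'checkpoint: 0' where the working version logs 'checkpoint: 10'.
Intended log window:
  8: level 2, partial 7
  9: level 1, partial 9
  10: checkpoint: 10
  11: count_flags: inputs 10 and 3
Execution walk:
  collect_span([4, 10, 4, 9, 11, 8]) -> 4  [called from screen_input, line 18]
  map_offsets(0, 10) -> 0  [called from map_offsets, line 5]
  map_offsets(1, 9) -> 0  [called from map_offsets, line 5]
  map_offsets(2, 7) -> 0  [called from map_offsets, line 5]
  map_offsets(3, 4) -> 0  [called from map_offsets, line 5]
  map_offsets(4, 0) -> 0  [called from screen_input, line 21]
  screen_input([4, 10, 4, 9, 11, 8]) -> 0  [called from main, line 33]
  count_flags(0, 3) -> 0  [called from main, line 35]
Origin of each log line:
  1: logged in main at line 32
  2: logged in screen_input at line 17
  3: logged in collect_span at line 8
  4: logged in collect_span at line 13
  5: logged in screen_input at line 20
  6-9: logged in map_offsets at line 4
  10: logged in main at line 34
  11: logged in count_flags at line 24
A correct fix: line 3: replace `gap` with `rate`.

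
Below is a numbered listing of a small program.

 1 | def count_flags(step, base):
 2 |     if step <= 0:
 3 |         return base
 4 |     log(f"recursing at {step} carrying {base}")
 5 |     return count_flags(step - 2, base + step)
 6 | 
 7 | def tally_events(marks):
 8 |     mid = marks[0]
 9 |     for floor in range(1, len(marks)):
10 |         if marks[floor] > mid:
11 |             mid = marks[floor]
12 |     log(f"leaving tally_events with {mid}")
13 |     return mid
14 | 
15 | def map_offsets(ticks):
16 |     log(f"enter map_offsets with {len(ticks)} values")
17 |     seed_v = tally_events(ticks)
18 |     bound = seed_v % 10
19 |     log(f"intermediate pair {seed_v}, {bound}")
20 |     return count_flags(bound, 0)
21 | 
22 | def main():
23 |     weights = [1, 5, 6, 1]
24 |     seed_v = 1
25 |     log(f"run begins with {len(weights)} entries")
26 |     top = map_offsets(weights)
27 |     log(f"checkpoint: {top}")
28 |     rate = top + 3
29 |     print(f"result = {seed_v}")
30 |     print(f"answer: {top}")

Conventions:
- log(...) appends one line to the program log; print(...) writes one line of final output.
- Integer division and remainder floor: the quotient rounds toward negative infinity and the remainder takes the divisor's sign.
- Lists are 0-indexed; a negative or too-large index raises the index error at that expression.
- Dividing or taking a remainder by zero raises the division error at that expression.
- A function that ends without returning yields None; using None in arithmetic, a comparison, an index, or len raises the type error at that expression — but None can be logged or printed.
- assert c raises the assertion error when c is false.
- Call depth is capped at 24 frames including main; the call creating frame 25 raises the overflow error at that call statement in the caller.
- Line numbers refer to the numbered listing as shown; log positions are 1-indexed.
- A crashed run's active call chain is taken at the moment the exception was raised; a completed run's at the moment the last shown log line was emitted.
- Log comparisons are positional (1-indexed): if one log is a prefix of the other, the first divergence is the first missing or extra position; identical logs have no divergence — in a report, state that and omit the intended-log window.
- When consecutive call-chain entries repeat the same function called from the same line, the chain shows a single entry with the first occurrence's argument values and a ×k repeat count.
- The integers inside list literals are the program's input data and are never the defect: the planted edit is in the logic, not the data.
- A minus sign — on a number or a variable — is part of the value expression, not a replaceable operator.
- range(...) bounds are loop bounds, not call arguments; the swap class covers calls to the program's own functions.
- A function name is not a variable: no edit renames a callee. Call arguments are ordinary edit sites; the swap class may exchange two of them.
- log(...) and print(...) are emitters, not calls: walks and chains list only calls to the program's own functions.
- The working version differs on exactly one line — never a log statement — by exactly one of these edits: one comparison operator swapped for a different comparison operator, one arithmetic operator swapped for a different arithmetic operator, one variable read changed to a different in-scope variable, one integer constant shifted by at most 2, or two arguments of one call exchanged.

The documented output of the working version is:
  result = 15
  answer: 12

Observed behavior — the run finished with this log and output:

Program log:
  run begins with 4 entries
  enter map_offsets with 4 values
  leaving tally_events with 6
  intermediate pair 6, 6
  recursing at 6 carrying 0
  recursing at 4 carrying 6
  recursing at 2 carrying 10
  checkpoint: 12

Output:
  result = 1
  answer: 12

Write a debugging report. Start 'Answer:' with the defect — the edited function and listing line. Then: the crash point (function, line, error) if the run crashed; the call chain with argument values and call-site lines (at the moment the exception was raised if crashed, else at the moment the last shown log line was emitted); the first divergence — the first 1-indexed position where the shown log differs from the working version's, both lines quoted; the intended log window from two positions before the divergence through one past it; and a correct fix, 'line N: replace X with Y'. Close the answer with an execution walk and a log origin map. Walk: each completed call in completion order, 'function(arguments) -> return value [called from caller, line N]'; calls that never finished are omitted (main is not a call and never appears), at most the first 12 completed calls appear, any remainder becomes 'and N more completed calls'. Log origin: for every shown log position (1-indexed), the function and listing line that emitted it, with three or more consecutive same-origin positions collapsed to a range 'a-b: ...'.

Answer: the defect is in main at line 29.
Key observation: The logs agree in full; only the final output differs.
Call chain: main.
First divergence: none; the two logs match at every position.
Execution walk:
  tally_events([1, 5, 6, 1]) -> 6  [called from map_offsets, line 17]
  count_flags(0, 12) -> 12  [called from count_flags, line 5]
  count_flags(2, 10) -> 12  [called from count_flags, line 5]
  count_flags(4, 6) -> 12  [called from count_flags, line 5]
  count_flags(6, 0) -> 12  [called from map_offsets, line 20]
  map_offsets([1, 5, 6, 1]) -> 12  [called from main, line 26]
Origin of each log line:
  1: logged in main at line 25
  2: logged in map_offsets at line 16
  3: logged in tally_events at line 12
  4: logged in map_offsets at line 19
  5-7: logged in count_flags at line 4
  8: logged in main at line 27
A correct fix: line 29: replace `seed_v` with `rate`.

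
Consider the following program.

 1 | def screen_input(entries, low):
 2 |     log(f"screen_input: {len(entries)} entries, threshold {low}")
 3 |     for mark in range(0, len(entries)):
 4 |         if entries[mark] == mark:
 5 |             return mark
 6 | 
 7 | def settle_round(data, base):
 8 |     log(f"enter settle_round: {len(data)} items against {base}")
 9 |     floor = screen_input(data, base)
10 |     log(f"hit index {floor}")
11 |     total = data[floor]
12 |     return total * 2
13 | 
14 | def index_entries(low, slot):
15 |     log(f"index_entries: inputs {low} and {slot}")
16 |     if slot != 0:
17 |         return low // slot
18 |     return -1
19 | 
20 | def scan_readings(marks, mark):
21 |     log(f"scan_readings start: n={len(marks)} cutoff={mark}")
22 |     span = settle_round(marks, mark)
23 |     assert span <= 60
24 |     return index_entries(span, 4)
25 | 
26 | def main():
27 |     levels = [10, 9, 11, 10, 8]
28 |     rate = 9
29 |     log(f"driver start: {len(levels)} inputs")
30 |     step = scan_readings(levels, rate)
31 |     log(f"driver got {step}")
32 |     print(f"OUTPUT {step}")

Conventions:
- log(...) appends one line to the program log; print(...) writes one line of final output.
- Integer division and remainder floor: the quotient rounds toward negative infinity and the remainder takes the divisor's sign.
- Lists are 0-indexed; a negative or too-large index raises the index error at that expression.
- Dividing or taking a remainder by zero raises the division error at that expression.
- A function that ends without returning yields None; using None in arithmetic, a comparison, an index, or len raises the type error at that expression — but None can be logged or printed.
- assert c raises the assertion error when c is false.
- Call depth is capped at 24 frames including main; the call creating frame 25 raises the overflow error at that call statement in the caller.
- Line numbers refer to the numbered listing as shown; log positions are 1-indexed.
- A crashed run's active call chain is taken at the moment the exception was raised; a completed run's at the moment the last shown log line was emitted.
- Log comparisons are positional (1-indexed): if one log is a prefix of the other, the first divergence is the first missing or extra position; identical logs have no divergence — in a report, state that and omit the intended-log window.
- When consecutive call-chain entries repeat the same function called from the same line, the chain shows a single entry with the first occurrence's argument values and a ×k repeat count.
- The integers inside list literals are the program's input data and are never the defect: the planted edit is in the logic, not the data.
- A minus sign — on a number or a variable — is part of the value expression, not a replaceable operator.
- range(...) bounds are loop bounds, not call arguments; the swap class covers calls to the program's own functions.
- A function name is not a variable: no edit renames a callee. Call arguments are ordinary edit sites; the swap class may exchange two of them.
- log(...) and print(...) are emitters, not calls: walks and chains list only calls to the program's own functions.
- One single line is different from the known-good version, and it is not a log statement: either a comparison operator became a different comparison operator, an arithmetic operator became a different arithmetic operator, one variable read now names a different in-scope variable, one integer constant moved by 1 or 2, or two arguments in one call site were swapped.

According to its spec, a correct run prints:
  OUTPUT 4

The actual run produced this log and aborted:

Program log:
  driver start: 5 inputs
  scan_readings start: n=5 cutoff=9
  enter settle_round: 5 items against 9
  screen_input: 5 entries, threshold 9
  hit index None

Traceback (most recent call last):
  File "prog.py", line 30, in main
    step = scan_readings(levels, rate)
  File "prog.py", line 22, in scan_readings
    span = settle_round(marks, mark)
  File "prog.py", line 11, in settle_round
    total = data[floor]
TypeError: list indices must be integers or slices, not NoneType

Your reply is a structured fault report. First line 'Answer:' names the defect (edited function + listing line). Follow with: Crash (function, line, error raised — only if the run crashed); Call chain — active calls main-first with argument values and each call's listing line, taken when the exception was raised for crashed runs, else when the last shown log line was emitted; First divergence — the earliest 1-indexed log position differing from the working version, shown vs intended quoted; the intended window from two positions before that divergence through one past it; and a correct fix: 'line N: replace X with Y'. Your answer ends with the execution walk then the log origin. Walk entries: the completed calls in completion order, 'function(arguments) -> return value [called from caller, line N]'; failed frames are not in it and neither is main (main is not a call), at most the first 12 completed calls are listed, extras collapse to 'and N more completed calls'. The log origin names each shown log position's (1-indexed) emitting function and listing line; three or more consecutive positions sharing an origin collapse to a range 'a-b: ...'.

Answer: the defect is in screen_input at line 4.
Key fact: The earliest visible damage is log position 5 — 'hit index None' rather than the intended 'hit index 1'.
Crash: settle_round, line 11, TypeError.
Call chain: main -> scan_readings([10, 9, 11, 10, 8], 9) (called at line 30) -> settle_round([10, 9, 11, 10, 8], 9) (called at line 22).
First divergence: position 5 — the shown line 'hit index None' should read 'hit index 1'.
Intended log window:
  3: enter settle_round: 5 items against 9
  4: screen_input: 5 entries, threshold 9
  5: hit index 1
  6: index_entries: inputs 18 and 4
Execution walk:
  screen_input([10, 9, 11, 10, 8], 9) -> None  [called from settle_round, line 9]
Log line origins:
  1 — main, line 29
  2 — scan_readings, line 21
  3 — settle_round, line 8
  4 — screen_input, line 2
  5 — settle_round, line 10
A correct fix: line 4: replace `entries[mark] == mark` with `entries[mark] == low`.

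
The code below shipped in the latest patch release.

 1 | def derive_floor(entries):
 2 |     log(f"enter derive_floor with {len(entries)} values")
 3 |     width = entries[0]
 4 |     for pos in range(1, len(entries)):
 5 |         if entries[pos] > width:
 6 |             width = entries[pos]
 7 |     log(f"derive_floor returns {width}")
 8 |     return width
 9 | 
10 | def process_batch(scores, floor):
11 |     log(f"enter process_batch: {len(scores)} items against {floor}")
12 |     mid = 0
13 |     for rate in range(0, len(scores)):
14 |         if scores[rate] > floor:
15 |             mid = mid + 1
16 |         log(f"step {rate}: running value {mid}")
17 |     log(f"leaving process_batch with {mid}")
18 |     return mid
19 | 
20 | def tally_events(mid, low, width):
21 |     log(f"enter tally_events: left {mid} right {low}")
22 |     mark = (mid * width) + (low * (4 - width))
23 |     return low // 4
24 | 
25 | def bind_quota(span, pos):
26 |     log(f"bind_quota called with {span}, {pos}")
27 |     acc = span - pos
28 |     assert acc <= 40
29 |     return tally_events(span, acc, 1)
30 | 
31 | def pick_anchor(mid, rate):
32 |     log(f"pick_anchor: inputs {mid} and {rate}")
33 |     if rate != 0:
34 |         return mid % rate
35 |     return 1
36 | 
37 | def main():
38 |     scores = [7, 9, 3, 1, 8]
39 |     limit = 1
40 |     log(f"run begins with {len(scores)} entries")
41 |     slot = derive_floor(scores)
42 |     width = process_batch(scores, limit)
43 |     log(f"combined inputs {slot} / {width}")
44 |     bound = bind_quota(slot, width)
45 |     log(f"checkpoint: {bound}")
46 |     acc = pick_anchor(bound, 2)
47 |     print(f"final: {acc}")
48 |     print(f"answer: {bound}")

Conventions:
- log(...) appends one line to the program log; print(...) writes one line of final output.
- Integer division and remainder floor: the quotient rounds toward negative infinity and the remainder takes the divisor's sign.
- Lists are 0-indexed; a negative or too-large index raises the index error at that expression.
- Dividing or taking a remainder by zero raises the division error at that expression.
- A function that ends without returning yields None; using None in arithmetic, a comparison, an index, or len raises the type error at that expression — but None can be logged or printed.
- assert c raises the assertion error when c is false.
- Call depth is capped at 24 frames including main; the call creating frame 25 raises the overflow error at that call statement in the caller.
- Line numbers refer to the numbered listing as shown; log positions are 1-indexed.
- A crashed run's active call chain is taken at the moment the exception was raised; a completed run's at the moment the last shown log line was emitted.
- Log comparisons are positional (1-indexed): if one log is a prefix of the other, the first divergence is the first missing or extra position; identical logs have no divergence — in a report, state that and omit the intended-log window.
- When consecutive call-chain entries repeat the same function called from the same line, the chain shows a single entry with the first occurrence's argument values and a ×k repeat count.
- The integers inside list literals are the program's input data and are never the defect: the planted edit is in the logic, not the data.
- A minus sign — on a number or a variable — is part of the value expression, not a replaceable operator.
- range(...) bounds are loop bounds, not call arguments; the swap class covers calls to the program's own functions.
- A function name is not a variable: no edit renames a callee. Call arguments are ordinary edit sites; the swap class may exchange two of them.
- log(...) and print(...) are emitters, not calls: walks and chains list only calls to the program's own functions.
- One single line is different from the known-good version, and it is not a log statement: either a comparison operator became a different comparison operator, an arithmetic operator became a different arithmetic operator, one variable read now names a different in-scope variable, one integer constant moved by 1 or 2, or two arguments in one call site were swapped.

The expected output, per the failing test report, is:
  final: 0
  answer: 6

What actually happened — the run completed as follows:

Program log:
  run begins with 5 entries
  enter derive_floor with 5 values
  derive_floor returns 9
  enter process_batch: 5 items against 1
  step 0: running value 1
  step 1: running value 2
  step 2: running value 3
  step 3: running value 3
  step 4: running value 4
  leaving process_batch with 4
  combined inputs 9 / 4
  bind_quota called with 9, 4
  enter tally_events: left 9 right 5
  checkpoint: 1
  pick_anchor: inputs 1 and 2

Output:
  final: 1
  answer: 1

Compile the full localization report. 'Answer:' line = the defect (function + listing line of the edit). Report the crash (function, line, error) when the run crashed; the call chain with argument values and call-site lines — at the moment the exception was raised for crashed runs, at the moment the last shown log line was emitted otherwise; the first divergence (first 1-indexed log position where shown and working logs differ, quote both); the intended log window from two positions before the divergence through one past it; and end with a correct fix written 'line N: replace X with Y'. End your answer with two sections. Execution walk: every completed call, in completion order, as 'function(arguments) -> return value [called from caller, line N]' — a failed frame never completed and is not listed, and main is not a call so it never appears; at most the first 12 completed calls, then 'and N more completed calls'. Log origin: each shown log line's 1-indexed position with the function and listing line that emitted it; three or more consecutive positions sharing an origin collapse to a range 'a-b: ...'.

Answer: the defect is in tally_events at line 23.
Core observation: Log line 14 is where behavior first shows: 'checkpoint: 1' appears instead of 'checkpoint: 6'.
Call chain: main -> pick_anchor(1, 2) (called at line 46).
First divergence: at position 14 the run shows 'checkpoint: 1' where the working version logs 'checkpoint: 6'.
Intended log window:
  12: bind_quota called with 9, 4
  13: enter tally_events: left 9 right 5
  14: checkpoint: 6
  15: pick_anchor: inputs 6 and 2
Execution walk:
  derive_floor([7, 9, 3, 1, 8]) -> 9  [called from main, line 41]
  process_batch([7, 9, 3, 1, 8], 1) -> 4  [called from main, line 42]
  tally_events(9, 5, 1) -> 1  [called from bind_quota, line 29]
  bind_quota(9, 4) -> 1  [called from main, line 44]
  pick_anchor(1, 2) -> 1  [called from main, line 46]
Log origins:
  1 — main, line 40
  2 — derive_floor, line 2
  3 — derive_floor, line 7
  4 — process_batch, line 11
  5-9 — process_batch, line 16
  10 — process_batch, line 17
  11 — main, line 43
  12 — bind_quota, line 26
  13 — tally_events, line 21
  14 — main, line 45
  15 — pick_anchor, line 32
A correct fix: line 23: replace `low` with `mark`.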